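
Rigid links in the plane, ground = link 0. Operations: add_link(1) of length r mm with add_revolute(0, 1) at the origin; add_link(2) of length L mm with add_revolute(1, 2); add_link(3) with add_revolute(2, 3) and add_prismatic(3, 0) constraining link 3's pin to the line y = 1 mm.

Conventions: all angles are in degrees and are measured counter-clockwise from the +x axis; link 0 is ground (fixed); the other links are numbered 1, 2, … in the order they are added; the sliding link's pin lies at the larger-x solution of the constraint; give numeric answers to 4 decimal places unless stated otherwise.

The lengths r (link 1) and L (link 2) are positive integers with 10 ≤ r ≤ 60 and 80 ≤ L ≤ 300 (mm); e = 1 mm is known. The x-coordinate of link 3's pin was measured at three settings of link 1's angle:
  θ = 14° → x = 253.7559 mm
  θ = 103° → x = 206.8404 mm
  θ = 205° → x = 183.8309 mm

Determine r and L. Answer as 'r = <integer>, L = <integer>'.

constraint per measurement: (x − r cos θ)² + (r sin θ − e)² = L²
subtracting the θ₁ and θ₂ equations cancels the r² and L² terms:
r = (x₁² − x₂²) / (2[(x₁cos θ₁ + e sin θ₁) − (x₂cos θ₂ + e sin θ₂)]) = 37.0000 → r = 37
L² = (x₁ − r cos θ₁)² + (r sin θ₁ − e)² = 47524.0029 → L = 218.0000 → L = 218
check at θ₃=205°: x = 183.8309 (printed 183.8309) ✓

r = 37, L = 218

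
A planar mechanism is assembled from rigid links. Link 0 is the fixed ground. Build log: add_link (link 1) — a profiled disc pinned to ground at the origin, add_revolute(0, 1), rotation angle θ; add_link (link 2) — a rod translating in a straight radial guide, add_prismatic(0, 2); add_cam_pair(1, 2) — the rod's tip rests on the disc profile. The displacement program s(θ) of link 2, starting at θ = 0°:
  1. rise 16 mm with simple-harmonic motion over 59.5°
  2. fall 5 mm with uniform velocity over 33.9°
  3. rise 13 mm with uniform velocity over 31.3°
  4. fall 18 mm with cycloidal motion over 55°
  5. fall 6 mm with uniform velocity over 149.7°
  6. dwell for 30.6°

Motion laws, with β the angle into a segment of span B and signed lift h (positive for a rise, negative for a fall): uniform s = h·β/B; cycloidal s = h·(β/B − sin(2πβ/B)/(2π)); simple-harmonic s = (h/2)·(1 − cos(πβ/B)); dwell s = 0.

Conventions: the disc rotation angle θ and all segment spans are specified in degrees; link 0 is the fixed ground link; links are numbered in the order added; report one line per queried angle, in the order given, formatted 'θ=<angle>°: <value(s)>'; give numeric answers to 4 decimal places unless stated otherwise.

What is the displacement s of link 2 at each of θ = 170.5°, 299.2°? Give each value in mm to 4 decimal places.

seg 1 [0°–59.5°] simple-harmonic, h=16: full span → s += 16 → s = 16.0000
seg 2 [59.5°–93.4°] uniform, h=-5: full span → s += -5 → s = 11.0000
seg 3 [93.4°–124.7°] uniform, h=13: full span → s += 13 → s = 24.0000
seg 4 [124.7°–179.7°] cycloidal, h=-18: θ=170.5° here. β=45.8, B=55. -18·(0.8327 − sin(2π·0.8327)/(2π)) = -17.4755 → s = 6.5245
seg 4 [124.7°–179.7°] cycloidal, h=-18: full span → s += -18 → s = 6.0000
seg 5 [179.7°–329.4°] uniform, h=-6: θ=299.2° here. β=119.5, B=149.7. -6·119.5/149.7 = -4.7896 → s = 1.2104

θ=170.5°: 6.5245
θ=299.2°: 1.2104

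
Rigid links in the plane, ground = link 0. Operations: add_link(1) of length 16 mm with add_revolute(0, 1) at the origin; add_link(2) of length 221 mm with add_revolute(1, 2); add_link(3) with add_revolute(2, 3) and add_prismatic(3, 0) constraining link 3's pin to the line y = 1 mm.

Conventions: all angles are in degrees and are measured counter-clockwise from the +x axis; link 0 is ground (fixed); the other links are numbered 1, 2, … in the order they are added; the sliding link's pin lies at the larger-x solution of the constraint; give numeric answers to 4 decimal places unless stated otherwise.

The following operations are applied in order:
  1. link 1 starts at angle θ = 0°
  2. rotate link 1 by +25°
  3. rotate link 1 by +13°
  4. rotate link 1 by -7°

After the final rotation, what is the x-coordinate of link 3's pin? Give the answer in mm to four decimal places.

geometry: r = 16 mm, L = 221 mm, e = 1 mm; θ starts at 0°
rotate link 1 by +25°: θ ← 0° +25° = 25°
rotate link 1 by +13°: θ ← 25° +13° = 38°
rotate link 1 by -7°: θ ← 38° -7° = 31°
crank pin P = (r cos θ, r sin θ) = (13.714677, 8.240609)
h = r sin θ − e = 8.240609 − 1 = 7.240609
x = r cos θ + √(L² − h²) = 13.714677 + 220.881356 = 234.596033

234.5960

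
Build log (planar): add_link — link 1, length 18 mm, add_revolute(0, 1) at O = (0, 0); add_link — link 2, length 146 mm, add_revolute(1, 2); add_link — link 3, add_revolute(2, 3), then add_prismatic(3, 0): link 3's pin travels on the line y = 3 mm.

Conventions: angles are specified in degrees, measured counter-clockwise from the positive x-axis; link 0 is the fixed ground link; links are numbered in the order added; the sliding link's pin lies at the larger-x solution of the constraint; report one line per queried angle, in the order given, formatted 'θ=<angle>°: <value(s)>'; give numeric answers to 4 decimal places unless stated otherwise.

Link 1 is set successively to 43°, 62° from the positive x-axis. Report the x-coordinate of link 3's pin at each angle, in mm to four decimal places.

geometry: r = 18 mm, L = 146 mm, e = 3 mm
θ=43°: crank pin P = (r cos θ, r sin θ) = (13.164367, 12.275970)
θ=43°: h = r sin θ − e = 12.275970 − 3 = 9.275970
θ=43°: x = r cos θ + √(L² − h²) = 13.164367 + 145.705032 = 158.869399
θ=62°: crank pin P = (r cos θ, r sin θ) = (8.450488, 15.893057)
θ=62°: h = r sin θ − e = 15.893057 − 3 = 12.893057
θ=62°: x = r cos θ + √(L² − h²) = 8.450488 + 145.429602 = 153.880090

θ=43°: 158.8694
θ=62°: 153.8801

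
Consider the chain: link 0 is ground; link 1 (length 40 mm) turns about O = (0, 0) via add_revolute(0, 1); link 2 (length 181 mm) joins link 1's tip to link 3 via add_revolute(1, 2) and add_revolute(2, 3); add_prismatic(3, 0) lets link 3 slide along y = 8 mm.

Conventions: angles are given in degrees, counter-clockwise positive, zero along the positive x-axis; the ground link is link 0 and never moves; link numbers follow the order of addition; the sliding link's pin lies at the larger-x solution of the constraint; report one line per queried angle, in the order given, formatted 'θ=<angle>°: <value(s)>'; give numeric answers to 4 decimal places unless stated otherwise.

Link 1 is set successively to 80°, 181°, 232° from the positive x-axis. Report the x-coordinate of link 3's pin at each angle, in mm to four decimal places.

geometry: r = 40 mm, L = 181 mm, e = 8 mm
θ=80°: crank pin P = (r cos θ, r sin θ) = (6.945927, 39.392310)
θ=80°: h = r sin θ − e = 39.392310 − 8 = 31.392310
θ=80°: x = r cos θ + √(L² − h²) = 6.945927 + 178.256901 = 185.202828
θ=181°: crank pin P = (r cos θ, r sin θ) = (-39.993908, -0.698096)
θ=181°: h = r sin θ − e = -0.698096 − 8 = -8.698096
θ=181°: x = r cos θ + √(L² − h²) = -39.993908 + 180.790882 = 140.796974
θ=232°: crank pin P = (r cos θ, r sin θ) = (-24.626459, -31.520430)
θ=232°: h = r sin θ − e = -31.520430 − 8 = -39.520430
θ=232°: x = r cos θ + √(L² − h²) = -24.626459 + 176.632770 = 152.006311

θ=80°: 185.2028
θ=181°: 140.7970
θ=232°: 152.0063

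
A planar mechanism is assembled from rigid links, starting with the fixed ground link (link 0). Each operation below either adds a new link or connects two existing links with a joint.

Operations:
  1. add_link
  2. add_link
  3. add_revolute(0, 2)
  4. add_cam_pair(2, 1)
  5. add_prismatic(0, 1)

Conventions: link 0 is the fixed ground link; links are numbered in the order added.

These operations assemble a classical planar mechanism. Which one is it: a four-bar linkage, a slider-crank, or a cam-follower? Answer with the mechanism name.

links: 3 (incl. ground); joints: 1 revolute, 1 prismatic, 1 higher (cam) pair, forming one closed loop
3 links, revolute + prismatic + higher pair in one loop → cam-follower

cam-follower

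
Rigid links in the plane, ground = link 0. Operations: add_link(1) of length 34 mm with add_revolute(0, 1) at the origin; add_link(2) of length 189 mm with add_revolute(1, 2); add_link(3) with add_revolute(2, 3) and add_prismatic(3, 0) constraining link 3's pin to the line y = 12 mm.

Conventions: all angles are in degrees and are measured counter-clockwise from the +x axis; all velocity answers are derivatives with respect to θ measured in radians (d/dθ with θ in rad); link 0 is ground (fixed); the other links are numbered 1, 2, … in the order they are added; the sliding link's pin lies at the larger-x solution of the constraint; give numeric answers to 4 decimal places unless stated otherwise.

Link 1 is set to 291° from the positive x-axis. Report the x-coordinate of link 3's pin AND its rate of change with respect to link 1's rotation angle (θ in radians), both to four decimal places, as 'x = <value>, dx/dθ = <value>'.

geometry: r = 34 mm, L = 189 mm, e = 12 mm
crank pin P = (r cos θ, r sin θ) = (12.184510, -31.741735)
h = r sin θ − e = -31.741735 − 12 = -43.741735
x = r cos θ + √(L² − h²) = 12.184510 + 183.868596 = 196.053106
dx/dθ = −r sin θ − h·r cos θ/√(L² − h²) (θ in radians; h = -43.741735) = 34.640389

x = 196.0531, dx/dθ = 34.6404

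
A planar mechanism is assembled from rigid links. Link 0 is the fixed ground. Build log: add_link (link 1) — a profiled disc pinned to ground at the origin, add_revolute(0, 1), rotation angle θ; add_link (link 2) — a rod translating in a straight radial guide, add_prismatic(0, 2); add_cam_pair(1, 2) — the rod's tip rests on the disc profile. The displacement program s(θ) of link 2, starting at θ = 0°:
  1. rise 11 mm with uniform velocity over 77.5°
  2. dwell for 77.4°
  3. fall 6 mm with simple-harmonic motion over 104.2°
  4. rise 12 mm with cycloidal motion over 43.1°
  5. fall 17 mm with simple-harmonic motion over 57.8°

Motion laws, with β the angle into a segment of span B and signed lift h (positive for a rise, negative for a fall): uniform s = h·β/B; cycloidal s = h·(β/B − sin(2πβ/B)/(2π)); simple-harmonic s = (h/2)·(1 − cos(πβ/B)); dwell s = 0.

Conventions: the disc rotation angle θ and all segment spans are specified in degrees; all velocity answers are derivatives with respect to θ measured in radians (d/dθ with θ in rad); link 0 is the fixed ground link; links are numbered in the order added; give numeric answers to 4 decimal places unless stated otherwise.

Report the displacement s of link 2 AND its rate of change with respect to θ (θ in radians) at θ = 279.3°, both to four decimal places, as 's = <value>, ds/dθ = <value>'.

seg 1 [0°–77.5°] uniform, h=11: full span → s += 11 → s = 11.0000
seg 2 [77.5°–154.9°] dwell: s stays 11.0000
seg 3 [154.9°–259.1°] simple-harmonic, h=-6: full span → s += -6 → s = 5.0000
seg 4 [259.1°–302.2°] cycloidal, h=12: θ=279.3° here. β=20.2, B=43.1. 12·(0.4687 − sin(2π·0.4687)/(2π)) = 5.2507 → s = 10.2507
velocity in seg [259.1°–302.2°] (cycloidal), θ in radians: β = 20.2° = 0.3526 rad, B = 43.1° = 0.7522 rad; ds/dθ = (h/B)(1 − cos(2πβ/B)) = (12/0.7522)(1 − cos(2π·0.4687)) = 31.596902 mm/rad

s = 10.2507, ds/dθ = 31.5969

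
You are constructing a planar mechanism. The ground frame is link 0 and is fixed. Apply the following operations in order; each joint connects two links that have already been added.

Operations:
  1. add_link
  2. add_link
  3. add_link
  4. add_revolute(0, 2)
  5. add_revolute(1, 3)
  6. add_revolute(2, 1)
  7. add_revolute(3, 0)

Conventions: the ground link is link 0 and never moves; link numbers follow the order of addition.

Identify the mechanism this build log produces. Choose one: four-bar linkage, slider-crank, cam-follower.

links: 4 (incl. ground); joints: 4 revolute, 0 prismatic, 0 higher (cam) pair, forming one closed loop
4 links in a single 4R loop → four-bar linkage

four-bar linkage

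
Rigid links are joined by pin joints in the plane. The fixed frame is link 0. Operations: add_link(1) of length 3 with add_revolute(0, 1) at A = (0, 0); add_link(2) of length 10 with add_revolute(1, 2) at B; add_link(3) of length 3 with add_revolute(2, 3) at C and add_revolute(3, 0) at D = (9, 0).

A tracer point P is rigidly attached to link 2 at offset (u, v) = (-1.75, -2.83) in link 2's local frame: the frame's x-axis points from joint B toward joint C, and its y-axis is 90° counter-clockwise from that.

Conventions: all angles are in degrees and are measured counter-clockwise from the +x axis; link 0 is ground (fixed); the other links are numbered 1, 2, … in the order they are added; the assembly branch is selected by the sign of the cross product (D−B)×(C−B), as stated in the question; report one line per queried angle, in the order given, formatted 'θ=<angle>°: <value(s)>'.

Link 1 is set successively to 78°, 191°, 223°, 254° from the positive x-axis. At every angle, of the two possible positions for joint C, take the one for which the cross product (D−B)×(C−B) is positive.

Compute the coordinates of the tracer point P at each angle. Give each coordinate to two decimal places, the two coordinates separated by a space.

A=(0,0), D=(9.00,0)
θ=78°: B = A + 3.00·(cos78°, sin78°) = (0.6237, 2.9344)
θ=78°: |BD| = 8.8754
θ=78°: circle(B,10.00) ∩ circle(D,3.00): a=9.5642, h=2.9198
θ=78°:   candidates: C₊=(10.6155,2.5279) cross=25.915; C₋=(8.6847,-2.9834) cross=-25.915
θ=78°:   branch + wants cross > 0 → take C=(10.6155,2.5279) (cross=25.915)
θ=78°: ex = (C−B)/|BC| = (0.9992,-0.0407); ey = (0.0407,0.9992)
θ=78°: P = B + -1.75·ex + -2.83·ey = (-1.2399,0.1779)
θ=191°: B = A + 3.00·(cos191°, sin191°) = (-2.9449, -0.5724)
θ=191°: |BD| = 11.9586
θ=191°: circle(B,10.00) ∩ circle(D,3.00): a=9.7841, h=2.0668
θ=191°:   candidates: C₊=(6.7291,1.9603) cross=24.716; C₋=(6.9269,-2.1685) cross=-24.716
θ=191°:   branch + wants cross > 0 → take C=(6.7291,1.9603) (cross=24.716)
θ=191°: ex = (C−B)/|BC| = (0.9674,0.2533); ey = (-0.2533,0.9674)
θ=191°: P = B + -1.75·ex + -2.83·ey = (-3.9211,-3.7534)
θ=223°: B = A + 3.00·(cos223°, sin223°) = (-2.1941, -2.0460)
θ=223°: |BD| = 11.3795
θ=223°: circle(B,10.00) ∩ circle(D,3.00): a=9.6882, h=2.4778
θ=223°:   candidates: C₊=(6.8907,2.1333) cross=28.196; C₋=(7.7817,-2.7415) cross=-28.196
θ=223°:   branch + wants cross > 0 → take C=(6.8907,2.1333) (cross=28.196)
θ=223°: ex = (C−B)/|BC| = (0.9085,0.4179); ey = (-0.4179,0.9085)
θ=223°: P = B + -1.75·ex + -2.83·ey = (-2.6012,-5.3484)
θ=254°: B = A + 3.00·(cos254°, sin254°) = (-0.8269, -2.8838)
θ=254°: |BD| = 10.2413
θ=254°: circle(B,10.00) ∩ circle(D,3.00): a=9.5634, h=2.9224
θ=254°:   candidates: C₊=(7.5267,2.6133) cross=29.929; C₋=(9.1725,-2.9950) cross=-29.929
θ=254°:   branch + wants cross > 0 → take C=(7.5267,2.6133) (cross=29.929)
θ=254°: ex = (C−B)/|BC| = (0.8354,0.5497); ey = (-0.5497,0.8354)
θ=254°: P = B + -1.75·ex + -2.83·ey = (-0.7331,-6.2098)

θ=78°: -1.24 0.18
θ=191°: -3.92 -3.75
θ=223°: -2.60 -5.35
θ=254°: -0.73 -6.21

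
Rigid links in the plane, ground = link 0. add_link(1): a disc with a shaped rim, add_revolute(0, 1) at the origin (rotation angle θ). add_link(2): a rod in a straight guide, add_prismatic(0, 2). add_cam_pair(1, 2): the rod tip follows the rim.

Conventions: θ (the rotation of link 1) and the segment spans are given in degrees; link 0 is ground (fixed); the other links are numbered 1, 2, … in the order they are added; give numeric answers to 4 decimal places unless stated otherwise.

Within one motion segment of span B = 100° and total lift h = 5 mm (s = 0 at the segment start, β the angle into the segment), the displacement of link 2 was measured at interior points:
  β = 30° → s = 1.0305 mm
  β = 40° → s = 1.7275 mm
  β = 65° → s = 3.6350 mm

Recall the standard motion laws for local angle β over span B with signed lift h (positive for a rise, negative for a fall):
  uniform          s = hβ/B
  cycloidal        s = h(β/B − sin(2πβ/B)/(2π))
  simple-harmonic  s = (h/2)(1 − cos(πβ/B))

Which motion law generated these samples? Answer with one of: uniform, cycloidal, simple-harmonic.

candidates at β/B = r: uniform s = h·r (linear in β); cycloidal s = h·(r − sin(2πr)/(2π)); simple-harmonic s = (h/2)(1 − cos(πr))
β=30°: printed 1.0305 | uniform 1.5000, cycloidal 0.7432, simple-harmonic 1.0305
β=40°: printed 1.7275 | uniform 2.0000, cycloidal 1.5323, simple-harmonic 1.7275
β=65°: printed 3.6350 | uniform 3.2500, cycloidal 3.8938, simple-harmonic 3.6350
only one law matches every sample → simple-harmonic

simple-harmonic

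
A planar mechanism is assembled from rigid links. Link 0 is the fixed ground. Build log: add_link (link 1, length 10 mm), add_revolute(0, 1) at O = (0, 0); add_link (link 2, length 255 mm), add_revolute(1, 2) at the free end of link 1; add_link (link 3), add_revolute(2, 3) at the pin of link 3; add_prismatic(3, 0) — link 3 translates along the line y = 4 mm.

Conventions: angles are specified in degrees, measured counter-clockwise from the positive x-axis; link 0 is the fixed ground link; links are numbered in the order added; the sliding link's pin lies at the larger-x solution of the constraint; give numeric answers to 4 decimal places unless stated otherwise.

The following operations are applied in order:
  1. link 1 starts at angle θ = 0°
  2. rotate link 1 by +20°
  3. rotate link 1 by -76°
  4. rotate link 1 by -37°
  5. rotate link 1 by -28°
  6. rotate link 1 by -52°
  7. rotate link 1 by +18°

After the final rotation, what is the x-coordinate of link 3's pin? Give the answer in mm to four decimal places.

geometry: r = 10 mm, L = 255 mm, e = 4 mm; θ starts at 0°
rotate link 1 by +20°: θ ← 0° +20° = 20°
rotate link 1 by -76°: θ ← 20° -76° = -56°
rotate link 1 by -37°: θ ← -56° -37° = -93°
rotate link 1 by -28°: θ ← -93° -28° = -121°
rotate link 1 by -52°: θ ← -121° -52° = -173°
rotate link 1 by +18°: θ ← -173° +18° = -155°
crank pin P = (r cos θ, r sin θ) = (-9.063078, -4.226183)
h = r sin θ − e = -4.226183 − 4 = -8.226183
x = r cos θ + √(L² − h²) = -9.063078 + 254.867279 = 245.804201

245.8042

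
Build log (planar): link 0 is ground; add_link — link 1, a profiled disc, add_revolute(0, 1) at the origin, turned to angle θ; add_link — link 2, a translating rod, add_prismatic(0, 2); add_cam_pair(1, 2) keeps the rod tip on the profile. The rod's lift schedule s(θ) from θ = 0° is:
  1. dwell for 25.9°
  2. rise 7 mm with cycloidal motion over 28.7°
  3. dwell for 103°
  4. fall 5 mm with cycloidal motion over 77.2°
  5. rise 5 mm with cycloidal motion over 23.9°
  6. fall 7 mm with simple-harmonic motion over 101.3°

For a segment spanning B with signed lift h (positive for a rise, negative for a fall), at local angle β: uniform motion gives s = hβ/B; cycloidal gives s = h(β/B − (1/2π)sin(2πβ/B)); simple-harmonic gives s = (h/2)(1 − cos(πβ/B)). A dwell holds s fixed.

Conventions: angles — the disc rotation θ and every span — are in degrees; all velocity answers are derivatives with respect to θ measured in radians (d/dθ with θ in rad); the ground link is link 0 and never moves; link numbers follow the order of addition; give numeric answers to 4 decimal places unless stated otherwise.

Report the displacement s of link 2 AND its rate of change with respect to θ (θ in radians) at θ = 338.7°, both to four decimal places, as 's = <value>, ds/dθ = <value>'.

seg 1 [0°–25.9°] dwell: s stays 0.0000
seg 2 [25.9°–54.6°] cycloidal, h=7: full span → s += 7 → s = 7.0000
seg 3 [54.6°–157.6°] dwell: s stays 7.0000
seg 4 [157.6°–234.8°] cycloidal, h=-5: full span → s += -5 → s = 2.0000
seg 5 [234.8°–258.7°] cycloidal, h=5: full span → s += 5 → s = 7.0000
seg 6 [258.7°–360°] simple-harmonic, h=-7: θ=338.7° here. β=80, B=101.3. -7/2·(1 − cos(π·0.7897)) = -6.2637 → s = 0.7363
velocity in seg [258.7°–360°] (simple-harmonic), θ in radians: β = 80° = 1.3963 rad, B = 101.3° = 1.7680 rad; ds/dθ = (πh/(2B)) sin(πβ/B) = (π·(-7)/(2·1.7680)) sin(π·0.7897) = -3.815875 mm/rad

s = 0.7363, ds/dθ = -3.8159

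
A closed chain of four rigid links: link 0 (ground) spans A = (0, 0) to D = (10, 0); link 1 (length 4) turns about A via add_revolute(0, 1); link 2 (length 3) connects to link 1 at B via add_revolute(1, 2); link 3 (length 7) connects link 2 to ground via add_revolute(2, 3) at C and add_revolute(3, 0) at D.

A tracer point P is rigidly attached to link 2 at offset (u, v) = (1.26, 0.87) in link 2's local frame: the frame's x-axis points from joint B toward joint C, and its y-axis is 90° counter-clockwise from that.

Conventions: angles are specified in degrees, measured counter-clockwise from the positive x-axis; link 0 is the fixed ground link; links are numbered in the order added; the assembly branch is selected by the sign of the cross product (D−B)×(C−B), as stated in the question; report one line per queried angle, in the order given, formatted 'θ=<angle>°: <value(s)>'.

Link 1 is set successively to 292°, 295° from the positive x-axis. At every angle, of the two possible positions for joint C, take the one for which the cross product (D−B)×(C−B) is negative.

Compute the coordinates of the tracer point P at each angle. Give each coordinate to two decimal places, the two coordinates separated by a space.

A=(0,0), D=(10.00,0)
θ=292°: B = A + 4.00·(cos292°, sin292°) = (1.4984, -3.7087)
θ=292°: |BD| = 9.2753
θ=292°: circle(B,3.00) ∩ circle(D,7.00): a=2.4814, h=1.6860
θ=292°:   candidates: C₊=(3.0987,-1.1712) cross=15.638; C₋=(4.4470,-4.2619) cross=-15.638
θ=292°:   branch - wants cross < 0 → take C=(4.4470,-4.2619) (cross=-15.638)
θ=292°: ex = (C−B)/|BC| = (0.9829,-0.1844); ey = (0.1844,0.9829)
θ=292°: P = B + 1.26·ex + 0.87·ey = (2.8972,-3.0860)
θ=295°: B = A + 4.00·(cos295°, sin295°) = (1.6905, -3.6252)
θ=295°: |BD| = 9.0659
θ=295°: circle(B,3.00) ∩ circle(D,7.00): a=2.3269, h=1.8936
θ=295°:   candidates: C₊=(3.0660,-0.9592) cross=17.167; C₋=(4.5804,-4.4304) cross=-17.167
θ=295°:   branch - wants cross < 0 → take C=(4.5804,-4.4304) (cross=-17.167)
θ=295°: ex = (C−B)/|BC| = (0.9633,-0.2684); ey = (0.2684,0.9633)
θ=295°: P = B + 1.26·ex + 0.87·ey = (3.1377,-3.1253)

θ=292°: 2.90 -3.09
θ=295°: 3.14 -3.13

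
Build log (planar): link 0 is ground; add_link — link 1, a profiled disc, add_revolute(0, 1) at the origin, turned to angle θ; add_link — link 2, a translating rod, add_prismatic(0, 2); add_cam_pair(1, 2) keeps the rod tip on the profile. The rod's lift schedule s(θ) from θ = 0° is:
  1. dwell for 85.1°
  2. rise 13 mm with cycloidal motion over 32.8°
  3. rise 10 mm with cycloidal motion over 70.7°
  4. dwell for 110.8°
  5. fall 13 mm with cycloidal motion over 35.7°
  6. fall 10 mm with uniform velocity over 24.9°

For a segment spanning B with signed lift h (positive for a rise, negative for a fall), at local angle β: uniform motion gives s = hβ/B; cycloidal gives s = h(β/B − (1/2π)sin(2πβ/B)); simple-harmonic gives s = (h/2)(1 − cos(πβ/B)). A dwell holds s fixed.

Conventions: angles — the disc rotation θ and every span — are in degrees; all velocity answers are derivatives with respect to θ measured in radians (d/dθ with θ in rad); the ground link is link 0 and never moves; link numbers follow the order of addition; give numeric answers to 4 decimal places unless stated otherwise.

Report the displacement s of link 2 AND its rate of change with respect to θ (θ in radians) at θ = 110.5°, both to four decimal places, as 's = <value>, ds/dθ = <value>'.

seg 1 [0°–85.1°] dwell: s stays 0.0000
seg 2 [85.1°–117.9°] cycloidal, h=13: θ=110.5° here. β=25.4, B=32.8. 13·(0.7744 − sin(2π·0.7744)/(2π)) = 12.1118 → s = 12.1118
velocity in seg [85.1°–117.9°] (cycloidal), θ in radians: β = 25.4° = 0.4433 rad, B = 32.8° = 0.5725 rad; ds/dθ = (h/B)(1 − cos(2πβ/B)) = (13/0.5725)(1 − cos(2π·0.7744)) = 19.242227 mm/rad

s = 12.1118, ds/dθ = 19.2422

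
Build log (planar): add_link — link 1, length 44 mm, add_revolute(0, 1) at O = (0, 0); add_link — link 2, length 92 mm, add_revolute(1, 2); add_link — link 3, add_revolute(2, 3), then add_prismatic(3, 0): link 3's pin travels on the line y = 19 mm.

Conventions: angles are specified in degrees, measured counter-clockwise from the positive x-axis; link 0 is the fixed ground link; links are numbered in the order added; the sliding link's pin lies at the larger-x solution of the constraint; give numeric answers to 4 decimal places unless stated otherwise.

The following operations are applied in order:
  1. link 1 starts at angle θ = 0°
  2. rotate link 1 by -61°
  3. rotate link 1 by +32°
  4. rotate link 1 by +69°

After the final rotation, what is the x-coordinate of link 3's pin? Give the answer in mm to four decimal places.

geometry: r = 44 mm, L = 92 mm, e = 19 mm; θ starts at 0°
rotate link 1 by -61°: θ ← 0° -61° = -61°
rotate link 1 by +32°: θ ← -61° +32° = -29°
rotate link 1 by +69°: θ ← -29° +69° = 40°
crank pin P = (r cos θ, r sin θ) = (33.705955, 28.282655)
h = r sin θ − e = 28.282655 − 19 = 9.282655
x = r cos θ + √(L² − h²) = 33.705955 + 91.530499 = 125.236455

125.2365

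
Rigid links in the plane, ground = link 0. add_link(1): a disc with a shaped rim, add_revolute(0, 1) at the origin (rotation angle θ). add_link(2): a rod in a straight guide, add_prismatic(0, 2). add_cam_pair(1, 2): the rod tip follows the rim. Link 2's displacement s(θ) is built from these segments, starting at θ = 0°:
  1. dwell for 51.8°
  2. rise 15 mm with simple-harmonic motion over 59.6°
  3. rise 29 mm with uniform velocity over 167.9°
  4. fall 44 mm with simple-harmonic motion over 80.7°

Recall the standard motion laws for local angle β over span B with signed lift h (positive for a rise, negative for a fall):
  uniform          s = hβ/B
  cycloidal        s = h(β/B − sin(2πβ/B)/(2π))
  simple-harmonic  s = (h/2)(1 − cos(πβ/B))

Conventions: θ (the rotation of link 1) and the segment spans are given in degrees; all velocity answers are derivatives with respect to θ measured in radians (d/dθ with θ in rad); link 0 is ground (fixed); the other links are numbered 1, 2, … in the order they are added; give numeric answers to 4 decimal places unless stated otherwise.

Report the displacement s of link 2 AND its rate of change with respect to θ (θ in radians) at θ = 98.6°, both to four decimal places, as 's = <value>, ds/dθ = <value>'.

segment 1 (0° to 51.8°, dwell): s unchanged at 0.0000
θ = 98.6° falls in segment 2 (51.8° to 111.4°, simple-harmonic, h = 15): β = 98.6 − 51.8 = 46.8°, B = 59.6°; Δs = 15/2·(1 − cos(π·0.7852)) = 13.3567; s = 0.0000 + 13.3567 = 13.3567
velocity in seg [51.8°–111.4°] (simple-harmonic), θ in radians: β = 46.8° = 0.8168 rad, B = 59.6° = 1.0402 rad; ds/dθ = (πh/(2B)) sin(πβ/B) = (π·15/(2·1.0402)) sin(π·0.7852) = 14.149326 mm/rad

s = 13.3567, ds/dθ = 14.1493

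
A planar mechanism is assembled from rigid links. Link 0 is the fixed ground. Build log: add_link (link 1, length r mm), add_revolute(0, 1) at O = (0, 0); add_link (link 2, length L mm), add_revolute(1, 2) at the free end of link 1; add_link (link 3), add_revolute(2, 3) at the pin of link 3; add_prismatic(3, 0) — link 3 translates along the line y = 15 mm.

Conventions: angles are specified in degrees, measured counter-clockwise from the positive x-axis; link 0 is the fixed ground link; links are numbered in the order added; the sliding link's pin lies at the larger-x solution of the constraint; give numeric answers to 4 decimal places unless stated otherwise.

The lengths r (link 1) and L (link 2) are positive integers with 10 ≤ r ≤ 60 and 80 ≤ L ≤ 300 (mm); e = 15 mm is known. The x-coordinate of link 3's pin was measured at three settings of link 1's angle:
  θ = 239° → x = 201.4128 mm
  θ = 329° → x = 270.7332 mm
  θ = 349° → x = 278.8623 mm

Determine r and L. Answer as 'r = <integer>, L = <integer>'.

constraint per measurement: (x − r cos θ)² + (r sin θ − e)² = L²
subtracting the θ₁ and θ₂ equations cancels the r² and L² terms:
r = (x₁² − x₂²) / (2[(x₁cos θ₁ + e sin θ₁) − (x₂cos θ₂ + e sin θ₂)]) = 48.0000 → r = 48
L² = (x₁ − r cos θ₁)² + (r sin θ₁ − e)² = 54289.0220 → L = 233.0000 → L = 233
check at θ₃=349°: x = 278.8623 (printed 278.8623) ✓

r = 48, L = 233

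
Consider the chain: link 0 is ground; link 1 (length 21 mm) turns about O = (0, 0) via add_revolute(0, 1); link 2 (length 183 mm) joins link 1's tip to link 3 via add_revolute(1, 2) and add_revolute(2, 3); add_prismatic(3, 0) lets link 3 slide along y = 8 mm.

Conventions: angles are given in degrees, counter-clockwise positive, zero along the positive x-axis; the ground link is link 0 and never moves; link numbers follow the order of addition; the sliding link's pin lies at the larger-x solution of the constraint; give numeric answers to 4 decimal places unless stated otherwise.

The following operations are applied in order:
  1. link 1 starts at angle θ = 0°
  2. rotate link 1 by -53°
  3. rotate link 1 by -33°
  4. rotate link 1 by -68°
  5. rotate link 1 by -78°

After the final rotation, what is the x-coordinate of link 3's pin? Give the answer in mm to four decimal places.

geometry: r = 21 mm, L = 183 mm, e = 8 mm; θ starts at 0°
rotate link 1 by -53°: θ ← 0° -53° = -53°
rotate link 1 by -33°: θ ← -53° -33° = -86°
rotate link 1 by -68°: θ ← -86° -68° = -154°
rotate link 1 by -78°: θ ← -154° -78° = -232°
crank pin P = (r cos θ, r sin θ) = (-12.928891, 16.548226)
h = r sin θ − e = 16.548226 − 8 = 8.548226
x = r cos θ + √(L² − h²) = -12.928891 + 182.800240 = 169.871349

169.8713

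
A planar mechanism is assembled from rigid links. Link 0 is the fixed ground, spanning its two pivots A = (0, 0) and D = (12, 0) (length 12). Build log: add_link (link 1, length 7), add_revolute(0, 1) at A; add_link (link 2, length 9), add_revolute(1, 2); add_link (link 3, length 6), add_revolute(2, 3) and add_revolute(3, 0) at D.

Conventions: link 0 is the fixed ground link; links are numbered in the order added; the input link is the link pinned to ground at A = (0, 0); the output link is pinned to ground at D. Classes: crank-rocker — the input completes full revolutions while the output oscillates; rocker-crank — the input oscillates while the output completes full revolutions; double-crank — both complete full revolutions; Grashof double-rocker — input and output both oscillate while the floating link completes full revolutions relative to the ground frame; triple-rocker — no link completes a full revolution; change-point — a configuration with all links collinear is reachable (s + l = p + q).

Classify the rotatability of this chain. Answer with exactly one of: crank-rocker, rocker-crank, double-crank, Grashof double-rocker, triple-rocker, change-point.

lengths: ground=12, input=7, coupler=9, output=6
sorted: s=6 (shortest), l=12 (longest), p+q=16
s + l = 18 vs p + q = 16
s + l > p + q → non-Grashof → no link fully rotates → triple-rocker

triple-rocker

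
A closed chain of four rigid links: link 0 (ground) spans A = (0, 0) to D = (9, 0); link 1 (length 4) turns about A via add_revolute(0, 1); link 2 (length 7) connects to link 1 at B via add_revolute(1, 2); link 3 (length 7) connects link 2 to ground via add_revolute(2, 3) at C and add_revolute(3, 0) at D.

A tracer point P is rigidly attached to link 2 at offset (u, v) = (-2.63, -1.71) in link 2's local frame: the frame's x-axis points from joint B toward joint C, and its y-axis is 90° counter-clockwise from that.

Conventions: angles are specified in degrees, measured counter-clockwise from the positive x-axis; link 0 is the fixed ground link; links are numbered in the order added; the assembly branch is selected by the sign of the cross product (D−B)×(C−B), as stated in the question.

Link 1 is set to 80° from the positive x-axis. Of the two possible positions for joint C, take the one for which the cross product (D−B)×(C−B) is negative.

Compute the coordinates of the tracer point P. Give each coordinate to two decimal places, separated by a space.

A=(0,0), D=(9.00,0)
B = A + 4.00·(cos80°, sin80°) = (0.6946, 3.9392)
|BD| = 9.1922
circle(B,7.00) ∩ circle(D,7.00): a=4.5961, h=5.2797
  candidates: C₊=(7.1099,6.7400) cross=48.533; C₋=(2.5847,-2.8008) cross=-48.533
  branch - wants cross < 0 → take C=(2.5847,-2.8008) (cross=-48.533)
ex = (C−B)/|BC| = (0.2700,-0.9629); ey = (0.9629,0.2700)
P = B + -2.63·ex + -1.71·ey = (-1.6620,6.0098)

-1.66 6.01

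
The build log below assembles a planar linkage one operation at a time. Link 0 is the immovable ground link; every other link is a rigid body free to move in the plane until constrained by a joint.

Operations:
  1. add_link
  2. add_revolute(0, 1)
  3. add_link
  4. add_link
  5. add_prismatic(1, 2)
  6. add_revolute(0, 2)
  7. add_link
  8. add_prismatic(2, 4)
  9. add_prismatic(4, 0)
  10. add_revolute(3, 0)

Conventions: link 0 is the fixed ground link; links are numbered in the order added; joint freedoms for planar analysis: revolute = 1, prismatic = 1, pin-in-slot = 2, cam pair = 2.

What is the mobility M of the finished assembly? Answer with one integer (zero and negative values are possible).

(L,J1,J2)=(1,0,0); link0 fixed
link1: (2,0,0)
R 0-1 [J1]: (2,1,0)
link2: (3,1,0)
link3: (4,1,0)
P 1-2 [J1]: (4,2,0)
R 0-2 [J1]: (4,3,0)
link4: (5,3,0)
P 2-4 [J1]: (5,4,0)
P 4-0 [J1]: (5,5,0)
R 3-0 [J1]: (5,6,0)
Grübler: 3·4 − 2·6 − 0 = 0

M = 0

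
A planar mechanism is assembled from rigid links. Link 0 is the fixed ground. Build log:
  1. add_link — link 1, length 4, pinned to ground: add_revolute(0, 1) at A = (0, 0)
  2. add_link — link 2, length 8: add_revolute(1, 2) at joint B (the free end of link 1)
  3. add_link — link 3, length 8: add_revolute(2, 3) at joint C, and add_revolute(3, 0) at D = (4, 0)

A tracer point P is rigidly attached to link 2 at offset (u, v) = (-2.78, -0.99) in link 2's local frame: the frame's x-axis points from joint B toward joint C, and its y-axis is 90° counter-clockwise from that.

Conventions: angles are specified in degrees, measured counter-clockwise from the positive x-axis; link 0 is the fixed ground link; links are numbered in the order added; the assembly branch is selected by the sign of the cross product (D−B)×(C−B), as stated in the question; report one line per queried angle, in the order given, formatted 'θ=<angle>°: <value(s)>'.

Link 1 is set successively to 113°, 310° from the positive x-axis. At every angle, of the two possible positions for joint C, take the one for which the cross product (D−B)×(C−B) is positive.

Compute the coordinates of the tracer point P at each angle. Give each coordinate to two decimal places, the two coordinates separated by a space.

A=(0,0), D=(4.00,0)
θ=113°: B = A + 4.00·(cos113°, sin113°) = (-1.5629, 3.6820)
θ=113°: |BD| = 6.6711
θ=113°: circle(B,8.00) ∩ circle(D,8.00): a=3.3355, h=7.2715
θ=113°:   candidates: C₊=(5.2319,7.9046) cross=48.509; C₋=(-2.7949,-4.2226) cross=-48.509
θ=113°:   branch + wants cross > 0 → take C=(5.2319,7.9046) (cross=48.509)
θ=113°: ex = (C−B)/|BC| = (0.8494,0.5278); ey = (-0.5278,0.8494)
θ=113°: P = B + -2.78·ex + -0.99·ey = (-3.4016,1.3738)
θ=310°: B = A + 4.00·(cos310°, sin310°) = (2.5712, -3.0642)
θ=310°: |BD| = 3.3809
θ=310°: circle(B,8.00) ∩ circle(D,8.00): a=1.6905, h=7.8194
θ=310°:   candidates: C₊=(-3.8012,1.7725) cross=26.437; C₋=(10.3723,-4.8367) cross=-26.437
θ=310°:   branch + wants cross > 0 → take C=(-3.8012,1.7725) (cross=26.437)
θ=310°: ex = (C−B)/|BC| = (-0.7965,0.6046); ey = (-0.6046,-0.7965)
θ=310°: P = B + -2.78·ex + -0.99·ey = (5.3841,-3.9564)

θ=113°: -3.40 1.37
θ=310°: 5.38 -3.96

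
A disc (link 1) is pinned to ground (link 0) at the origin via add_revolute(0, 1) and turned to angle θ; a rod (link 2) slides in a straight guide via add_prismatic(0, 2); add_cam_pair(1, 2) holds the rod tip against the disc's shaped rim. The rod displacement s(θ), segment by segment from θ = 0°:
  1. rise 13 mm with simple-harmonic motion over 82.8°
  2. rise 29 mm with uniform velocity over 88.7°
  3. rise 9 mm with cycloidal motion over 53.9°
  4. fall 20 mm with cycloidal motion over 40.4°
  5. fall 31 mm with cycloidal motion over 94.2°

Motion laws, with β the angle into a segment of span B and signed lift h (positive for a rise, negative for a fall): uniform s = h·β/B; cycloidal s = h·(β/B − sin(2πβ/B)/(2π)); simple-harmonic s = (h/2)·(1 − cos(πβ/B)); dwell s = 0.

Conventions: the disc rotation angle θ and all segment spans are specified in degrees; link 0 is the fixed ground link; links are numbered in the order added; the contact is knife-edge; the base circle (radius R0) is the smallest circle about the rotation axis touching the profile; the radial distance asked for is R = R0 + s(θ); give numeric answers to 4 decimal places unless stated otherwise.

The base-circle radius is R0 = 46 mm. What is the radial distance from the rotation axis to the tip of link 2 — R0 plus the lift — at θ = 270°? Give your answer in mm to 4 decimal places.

segment 1 (0° to 82.8°, simple-harmonic, h = 13) is passed completely: s = 0.0000 + (13) = 13.0000
segment 2 (82.8° to 171.5°, uniform, h = 29) is passed completely: s = 13.0000 + (29) = 42.0000
segment 3 (171.5° to 225.4°, cycloidal, h = 9) is passed completely: s = 42.0000 + (9) = 51.0000
segment 4 (225.4° to 265.8°, cycloidal, h = -20) is passed completely: s = 51.0000 + (-20) = 31.0000
θ = 270° falls in segment 5 (265.8° to 360°, cycloidal, h = -31): β = 270 − 265.8 = 4.2°, B = 94.2°; Δs = -31·(0.0446 − sin(2π·0.0446)/(2π)) = -0.0180; s = 31.0000 − 0.0180 = 30.9820
R = R0 + s = 46 + 30.9820 = 76.9820

76.9820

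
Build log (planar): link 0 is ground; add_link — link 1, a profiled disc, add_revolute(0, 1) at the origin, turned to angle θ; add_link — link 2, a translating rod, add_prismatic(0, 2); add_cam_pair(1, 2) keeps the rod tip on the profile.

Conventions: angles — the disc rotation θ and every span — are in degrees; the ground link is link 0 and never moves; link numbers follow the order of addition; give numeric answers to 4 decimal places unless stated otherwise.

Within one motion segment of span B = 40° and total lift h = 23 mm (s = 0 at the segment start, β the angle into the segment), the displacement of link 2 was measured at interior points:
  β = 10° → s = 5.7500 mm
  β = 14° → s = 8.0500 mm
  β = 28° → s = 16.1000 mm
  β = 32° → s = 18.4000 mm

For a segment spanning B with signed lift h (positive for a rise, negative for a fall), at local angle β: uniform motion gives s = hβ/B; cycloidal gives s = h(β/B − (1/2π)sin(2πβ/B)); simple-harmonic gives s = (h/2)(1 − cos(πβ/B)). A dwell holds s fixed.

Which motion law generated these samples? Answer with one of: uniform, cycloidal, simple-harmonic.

candidates at β/B = r: uniform s = h·r (linear in β); cycloidal s = h·(r − sin(2πr)/(2π)); simple-harmonic s = (h/2)(1 − cos(πr))
β=10°: printed 5.7500 | uniform 5.7500, cycloidal 2.0894, simple-harmonic 3.3683
β=14°: printed 8.0500 | uniform 8.0500, cycloidal 5.0885, simple-harmonic 6.2791
β=28°: printed 16.1000 | uniform 16.1000, cycloidal 19.5814, simple-harmonic 18.2595
β=32°: printed 18.4000 | uniform 18.4000, cycloidal 21.8814, simple-harmonic 20.8037
only one law matches every sample → uniform

uniform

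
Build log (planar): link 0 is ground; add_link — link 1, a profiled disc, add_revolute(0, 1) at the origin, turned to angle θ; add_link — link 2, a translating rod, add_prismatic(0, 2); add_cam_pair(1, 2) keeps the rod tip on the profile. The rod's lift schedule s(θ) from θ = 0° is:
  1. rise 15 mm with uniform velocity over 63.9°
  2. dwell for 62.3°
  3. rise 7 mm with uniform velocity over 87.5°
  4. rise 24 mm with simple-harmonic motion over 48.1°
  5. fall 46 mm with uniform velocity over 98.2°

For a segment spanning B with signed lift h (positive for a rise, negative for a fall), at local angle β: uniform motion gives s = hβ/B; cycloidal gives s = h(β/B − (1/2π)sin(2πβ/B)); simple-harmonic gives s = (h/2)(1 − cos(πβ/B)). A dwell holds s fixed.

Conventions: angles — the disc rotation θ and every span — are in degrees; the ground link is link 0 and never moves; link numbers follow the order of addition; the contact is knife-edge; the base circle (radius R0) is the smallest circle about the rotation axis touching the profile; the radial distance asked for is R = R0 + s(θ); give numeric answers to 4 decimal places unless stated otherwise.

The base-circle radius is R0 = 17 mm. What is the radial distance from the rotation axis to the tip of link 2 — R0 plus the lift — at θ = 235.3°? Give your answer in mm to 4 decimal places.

seg 1 [0°–63.9°] uniform, h=15: full span → s += 15 → s = 15.0000
seg 2 [63.9°–126.2°] dwell: s stays 15.0000
seg 3 [126.2°–213.7°] uniform, h=7: full span → s += 7 → s = 22.0000
seg 4 [213.7°–261.8°] simple-harmonic, h=24: θ=235.3° here. β=21.6, B=48.1. 24/2·(1 − cos(π·0.4491)) = 10.0880 → s = 32.0880
R = R0 + s = 17 + 32.0880 = 49.0880

49.0880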